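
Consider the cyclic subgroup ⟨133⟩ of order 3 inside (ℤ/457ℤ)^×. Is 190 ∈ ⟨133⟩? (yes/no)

no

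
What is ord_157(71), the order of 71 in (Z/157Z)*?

The order of 71 must divide p − 1 = 156 = 2^2 · 3 · 13.
Divisors: 1, 2, 3, 4, 6, 12, 13, 26, 39, 52, 78, 156.
Check each in increasing order: 71^1 ≡ 71;  71^2 ≡ 17;  71^3 ≡ 108;  71^4 ≡ 132;  71^6 ≡ 46;  71^12 ≡ 75;  71^13 ≡ 144;  71^26 ≡ 12;  71^39 ≡ 1.
Smallest exponent giving 1 is 39.

39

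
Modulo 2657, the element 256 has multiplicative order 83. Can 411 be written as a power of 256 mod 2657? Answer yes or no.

yes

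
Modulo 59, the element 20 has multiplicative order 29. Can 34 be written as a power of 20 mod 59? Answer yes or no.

no

34 ∈ ⟨20⟩ iff 34^29 ≡ 1 (mod 59), since |⟨20⟩| = 29.
34^29 mod 59 = 58.
Since 58 ≠ 1, 34 does not lie in the subgroup.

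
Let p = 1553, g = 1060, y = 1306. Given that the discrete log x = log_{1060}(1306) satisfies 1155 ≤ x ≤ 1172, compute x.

Compute 1060^1155 mod 1553 = 1522, then multiply by 1060 repeatedly:
  1060^1155=1522  1060^1156=1306
Found 1306 at exponent 1156.

1156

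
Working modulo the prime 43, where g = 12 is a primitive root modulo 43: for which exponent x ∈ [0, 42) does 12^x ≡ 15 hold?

2

Baby-step giant-step with m = ceil(sqrt(42)) = 7.
Baby table (12^j mod 43 for j=0..6):
  0:1  1:12  2:15  3:8  4:10  5:34  6:21
Giant step factor: 12^(-7) ≡ 7 (mod 43).
Scan 15·7^i mod 43 for i = 0, 1, …:
  i=0: 15
Match at i=0, j=2: x = 0·7 + 2 = 2.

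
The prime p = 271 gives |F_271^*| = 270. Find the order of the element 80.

The order of 80 must divide p − 1 = 270 = 2 · 3^3 · 5.
Divisors: 1, 2, 3, 5, 6, 9, 10, 15, 18, 27, 30, 45, 54, 90, 135, 270.
Check each in increasing order: 80^1 ≡ 80;  80^2 ≡ 167;  80^3 ≡ 81;  80^5 ≡ 248;  80^6 ≡ 57;  80^9 ≡ 10;  80^10 ≡ 258;  80^15 ≡ 28;  80^18 ≡ 100;  80^27 ≡ 187;  80^30 ≡ 242;  80^45 ≡ 1.
Smallest exponent giving 1 is 45.

45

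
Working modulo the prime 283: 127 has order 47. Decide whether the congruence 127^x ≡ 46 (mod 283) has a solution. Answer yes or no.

no

46 ∈ ⟨127⟩ iff 46^47 ≡ 1 (mod 283), since |⟨127⟩| = 47.
46^47 mod 283 = 239.
Since 239 ≠ 1, 46 does not lie in the subgroup.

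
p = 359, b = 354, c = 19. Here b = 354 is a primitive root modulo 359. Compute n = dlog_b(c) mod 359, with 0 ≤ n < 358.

Baby-step giant-step with m = ceil(sqrt(358)) = 19.
Baby table (354^j mod 359 for j=0..18):
  0:1  1:354  2:25  3:234  4:266  5:106  6:188  7:137
  8:33  9:194  10:107  11:183  12:162  13:267  14:101  15:213
  16:12  17:299  18:300
Giant step factor: 354^(-19) ≡ 129 (mod 359).
Scan 19·129^i mod 359 for i = 0, 1, …:
  i=0: 19   i=1: 297   i=2: 259   i=3: 24
  i=4: 224   i=5: 176   i=6: 87   i=7: 94
  i=8: 279   i=9: 91     …   i=14: 295
  i=15: 1
Match at i=15, j=0: n = 15·19 + 0 = 285.

285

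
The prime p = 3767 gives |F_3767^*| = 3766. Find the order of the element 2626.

1883

The order of 2626 must divide p − 1 = 3766 = 2 · 7 · 269.
Divisors: 1, 2, 7, 14, 269, 538, 1883, 3766.
Check each in increasing order: 2626^1 ≡ 2626;  2626^2 ≡ 2266;  2626^7 ≡ 1800;  2626^14 ≡ 380;  2626^269 ≡ 743;  2626^538 ≡ 2067;  2626^1883 ≡ 1.
Smallest exponent giving 1 is 1883.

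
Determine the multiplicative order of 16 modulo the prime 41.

5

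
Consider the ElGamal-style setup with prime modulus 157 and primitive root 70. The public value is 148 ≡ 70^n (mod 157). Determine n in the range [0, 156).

Baby-step giant-step with m = ceil(sqrt(156)) = 13.
Baby table (70^j mod 157 for j=0..12):
  0:1  1:70  2:33  3:112  4:147  5:85  6:141  7:136
  8:100  9:92  10:3  11:53  12:99
Giant step factor: 70^(-13) ≡ 50 (mod 157).
Scan 148·50^i mod 157 for i = 0, 1, …:
  i=0: 148   i=1: 21   i=2: 108   i=3: 62
  i=4: 117   i=5: 41   i=6: 9   i=7: 136
Match at i=7, j=7: n = 7·13 + 7 = 98.

98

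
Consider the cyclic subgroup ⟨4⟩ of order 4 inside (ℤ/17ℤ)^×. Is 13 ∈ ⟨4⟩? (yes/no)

yes

⟨4⟩ has order 4; its elements mod 17 are {1, 4, 13, 16}.
13 is in this set.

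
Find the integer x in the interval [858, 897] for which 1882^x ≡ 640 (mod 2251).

893

Compute 1882^858 mod 2251 = 127, then multiply by 1882 repeatedly:
  1882^858=127  1882^859=408  1882^860=265  1882^861=1259  1882^862=1386
  1882^863=1794  1882^864=2059  1882^865=1067  1882^866=202  1882^867=1996
  1882^868=1804  1882^869=620  1882^870=822  1882^871=567  1882^872=120
  1882^873=740  1882^874=1562  1882^875=2129  1882^876=2249  1882^877=738
  1882^878=49  1882^879=2178  1882^880=2176  1882^881=663  1882^882=712
  1882^883=639  1882^884=564  1882^885=1227  1882^886=1939  1882^887=327
  1882^888=891  1882^889=2118  1882^890=1806  1882^891=2133  1882^892=773
  1882^893=640
Found 640 at exponent 893.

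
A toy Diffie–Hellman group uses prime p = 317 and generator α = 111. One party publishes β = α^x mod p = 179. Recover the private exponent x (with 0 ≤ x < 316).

Successive powers of 111 modulo 317:
  111^0=1  111^1=111  111^2=275  111^3=93  111^4=179
So 111^4 ≡ 179 (mod 317), giving x = 4.

4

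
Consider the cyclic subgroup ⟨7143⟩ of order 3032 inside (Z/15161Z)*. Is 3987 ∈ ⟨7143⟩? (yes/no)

no

3987 ∈ ⟨7143⟩ iff 3987^3032 ≡ 1 (mod 15161), since |⟨7143⟩| = 3032.
3987^3032 mod 15161 = 12303.
Since 12303 ≠ 1, 3987 does not lie in the subgroup.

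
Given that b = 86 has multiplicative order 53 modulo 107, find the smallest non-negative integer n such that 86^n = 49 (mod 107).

35

Baby-step giant-step with m = ceil(sqrt(53)) = 8.
Baby table (86^j mod 107 for j=0..7):
  0:1  1:86  2:13  3:48  4:62  5:89  6:57  7:87
Giant step factor: 86^(-8) ≡ 40 (mod 107).
Scan 49·40^i mod 107 for i = 0, 1, …:
  i=0: 49   i=1: 34   i=2: 76   i=3: 44
  i=4: 48
Match at i=4, j=3: n = 4·8 + 3 = 35.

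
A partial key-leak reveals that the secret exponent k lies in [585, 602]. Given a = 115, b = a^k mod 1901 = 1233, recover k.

600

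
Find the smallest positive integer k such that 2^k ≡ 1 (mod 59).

58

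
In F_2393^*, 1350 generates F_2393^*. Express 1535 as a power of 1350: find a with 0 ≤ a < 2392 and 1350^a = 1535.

Baby-step giant-step with m = ceil(sqrt(2392)) = 49.
Baby table (1350^j mod 2393 for j=0..48):
  0:1  1:1350  2:1427  3:85  4:2279  5:1645  6:46  7:2275
  8:1031  9:1517  10:1935  11:1487  12:2116  13:1751  14:1959  15:385
  16:469  17:1398  18:1616  19:1577  20:1573  21:959  22:37  23:2090
  24:153  25:752  26:568  27:1040  28:1702  29:420  30:2252  31:1090
  32:2198  33:2373  34:1716  35:176  36:693  37:2280  38:602  39:1473
  40:2360  41:917  42:769  43:1981  44:1369  45:754  46:875  47:1501
  48:1872
Giant step factor: 1350^(-49) ≡ 1882 (mod 2393).
Scan 1535·1882^i mod 2393 for i = 0, 1, …:
  i=0: 1535   i=1: 519   i=2: 414   i=3: 1423
  i=4: 319   i=5: 2108   i=6: 2055   i=7: 422
  i=8: 2121   i=9: 198     …   i=21: 1336
  i=22: 1702
Match at i=22, j=28: a = 22·49 + 28 = 1106.

1106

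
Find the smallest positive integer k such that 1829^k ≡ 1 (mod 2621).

The order of 1829 must divide p − 1 = 2620 = 2^2 · 5 · 131.
Divisors: 1, 2, 4, 5, 10, 20, 131, 262, 524, 655, 1310, 2620.
Check each in increasing order: 1829^1 ≡ 1829;  1829^2 ≡ 845;  1829^4 ≡ 1113;  1829^5 ≡ 1781;  1829^10 ≡ 551;  1829^20 ≡ 2186;  1829^131 ≡ 115;  1829^262 ≡ 120;  1829^524 ≡ 1295;  1829^655 ≡ 2149;  1829^1310 ≡ 2620;  1829^2620 ≡ 1.
Smallest exponent giving 1 is 2620.

2620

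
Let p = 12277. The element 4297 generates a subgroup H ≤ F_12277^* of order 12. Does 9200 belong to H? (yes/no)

no

⟨4297⟩ has order 12; its elements mod 12277 are {1, 20, 399, 400, 4277, 4297, 7980, 8000, 11877, 11878, 12257, 12276}.
9200 is not in this set.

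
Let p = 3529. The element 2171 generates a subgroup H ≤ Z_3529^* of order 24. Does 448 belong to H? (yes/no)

yes

⟨2171⟩ has order 24; its elements mod 3529 are {1, 255, 448, 449, 695, 775, 808, 1312, 1358, 1396, 1503, 1567, 1962, 2026, 2133, 2171, 2217, 2721, 2754, 2834, 3080, 3081, 3274, 3528}.
448 is in this set.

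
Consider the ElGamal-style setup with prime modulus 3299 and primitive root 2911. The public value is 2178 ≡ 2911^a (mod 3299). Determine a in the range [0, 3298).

Baby-step giant-step with m = ceil(sqrt(3298)) = 58.
Baby table (2911^j mod 3299 for j=0..57):
  0:1  1:2911  2:2089  3:1022  4:2643  5:505  6:2000  7:2564
  8:1466  9:1919  10:1002  11:506  12:1612  13:1354  14:2488  15:1263
  16:1507  17:2506  18:877  19:2820  20:1108  21:2265  22:2013  23:819
  24:2231  25:2009  26:2371  27:473  28:1220  29:1696  30:1752  31:3117
  32:1337  33:2486  34:2039  35:628  36:462  37:2189  38:1810  39:407
  40:436  41:2380  42:280  43:227  44:997  45:2446  46:1064  47:2842
  48:2469  49:2037  50:1404  51:2882  52:145  53:3122  54:2696  55:3034
  56:551  57:647
Giant step factor: 2911^(-58) ≡ 2654 (mod 3299).
Scan 2178·2654^i mod 3299 for i = 0, 1, …:
  i=0: 2178   i=1: 564   i=2: 2409   i=3: 24
  i=4: 1015   i=5: 1826   i=6: 3272   i=7: 920
  i=8: 420   i=9: 2917     …   i=21: 1690
  i=22: 1919
Match at i=22, j=9: a = 22·58 + 9 = 1285.

1285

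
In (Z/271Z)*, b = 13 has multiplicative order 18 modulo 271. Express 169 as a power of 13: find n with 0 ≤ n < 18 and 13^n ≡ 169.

Successive powers of 13 modulo 271:
  13^0=1  13^1=13  13^2=169
So 13^2 ≡ 169 (mod 271), giving n = 2.

2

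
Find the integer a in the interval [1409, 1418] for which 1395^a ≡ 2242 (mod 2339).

Compute 1395^1409 mod 2339 = 1907, then multiply by 1395 repeatedly:
  1395^1409=1907  1395^1410=822  1395^1411=580  1395^1412=2145  1395^1413=694
  1395^1414=2123  1395^1415=411  1395^1416=290  1395^1417=2242
Found 2242 at exponent 1417.

1417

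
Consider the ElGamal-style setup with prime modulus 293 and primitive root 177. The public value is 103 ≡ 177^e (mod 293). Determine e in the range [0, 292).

127

Baby-step giant-step with m = ceil(sqrt(292)) = 18.
Baby table (177^j mod 293 for j=0..17):
  0:1  1:177  2:271  3:208  4:191  5:112  6:193  7:173
  8:149  9:3  10:238  11:227  12:38  13:280  14:43  15:286
  16:226  17:154
Giant step factor: 177^(-18) ≡ 228 (mod 293).
Scan 103·228^i mod 293 for i = 0, 1, …:
  i=0: 103   i=1: 44   i=2: 70   i=3: 138
  i=4: 113   i=5: 273   i=6: 128   i=7: 177
Match at i=7, j=1: e = 7·18 + 1 = 127.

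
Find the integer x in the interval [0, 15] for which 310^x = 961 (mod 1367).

6

Compute 310^0 mod 1367 = 1, then multiply by 310 repeatedly:
  310^0=1  310^1=310  310^2=410  310^3=1336  310^4=1326
  310^5=960  310^6=961
Found 961 at exponent 6.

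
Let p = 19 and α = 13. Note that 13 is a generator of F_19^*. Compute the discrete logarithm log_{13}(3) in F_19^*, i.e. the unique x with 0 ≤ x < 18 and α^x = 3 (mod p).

Successive powers of 13 modulo 19:
  13^0=1  13^1=13  13^2=17  13^3=12  13^4=4  13^5=14
  13^6=11  13^7=10  13^8=16  13^9=18  13^10=6  13^11=2
  13^12=7  13^13=15  13^14=5  13^15=8  13^16=9  13^17=3
So 13^17 ≡ 3 (mod 19), giving x = 17.

17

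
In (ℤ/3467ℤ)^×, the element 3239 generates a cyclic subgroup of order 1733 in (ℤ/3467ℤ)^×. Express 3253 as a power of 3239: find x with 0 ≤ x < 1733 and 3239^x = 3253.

985

Baby-step giant-step with m = ceil(sqrt(1733)) = 42.
Baby table (3239^j mod 3467 for j=0..41):
  0:1  1:3239  2:3446  3:1321  4:441  5:3462  6:1140  7:105
  8:329  9:1262  10:25  11:1234  12:2942  13:1822  14:624  15:3342
  16:764  17:2625  18:1291  19:347  20:625  21:3114  22:743  23:479
  24:1732  25:342  26:1765  27:3219  28:1072  29:1741  30:1757  31:1576
  32:1240  33:1574  34:1696  35:1616  36:2521  37:734  38:2531  39:1921
  40:2321  41:1263
Giant step factor: 3239^(-42) ≡ 2818 (mod 3467).
Scan 3253·2818^i mod 3467 for i = 0, 1, …:
  i=0: 3253   i=1: 206   i=2: 1519   i=3: 2264
  i=4: 672   i=5: 714   i=6: 1192   i=7: 3000
  i=8: 1454   i=9: 2845     …   i=22: 2366
  i=23: 347
Match at i=23, j=19: x = 23·42 + 19 = 985.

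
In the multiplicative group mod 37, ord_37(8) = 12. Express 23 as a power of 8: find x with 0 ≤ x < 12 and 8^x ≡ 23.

Successive powers of 8 modulo 37:
  8^0=1  8^1=8  8^2=27  8^3=31  8^4=26  8^5=23
So 8^5 ≡ 23 (mod 37), giving x = 5.

5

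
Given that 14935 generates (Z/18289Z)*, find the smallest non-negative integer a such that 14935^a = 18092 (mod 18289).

Baby-step giant-step with m = ceil(sqrt(18288)) = 136.
Baby table (14935^j mod 18289 for j=0..135):
  0:1  1:14935  2:1581  3:1136  4:12257  5:3694  6:10266  7:6023
  8:8203  9:12083  10:2042  11:9507  12:9538  13:15298  14:9442  15:8080
  16:3978  17:8758  18:16091  19:1625  20:18161  21:8665  22:17100  23:904
  24:3958  25:2682  26:2760  27:15483  28:10778  29:7941  30:12959  31:8467
  32:4499  33:17068  34:16787  35:8233  36:2908  37:12894  38:7009  39:11468
  40:16384  41:6509  42:5880  43:12311  44:5468  45:4195  46:12500  47:11677
  48:10380  49:7736  50:5547  51:13564  52:9376  53:9976  54:9366  55:6938
  56:11845  57:13867  58:17298  59:13505  60:6083  61:8142  62:15498  63:15335
  64:13367  65:11710  66:9432  67:5042  68:6457  69:15687  70:3255  71:1263
  72:6946  73:3302  74:8226  75:8097  76:1827  77:17346  78:17114  79:8815
  80:7803  81:297  82:9757  83:12332  84:8190  85:818  86:18067  87:13028
  88:14798  89:3854  90:4007  91:2937  92:7073  93:16280  94:7834  95:6057
  96:3901  97:10970  98:4088  99:5598  100:7111  101:16851  102:13045  103:12647
  104:12442  105:5030  106:10127  107:15004  108:7912  109:491  110:17485  111:8133
  112:9106  113:1106  114:3143  115:11131  116:12764  117:4093  118:7117  119:15016
  120:4242  121:1174  122:12828  123:8905  124:16856  125:14564  126:2263  127:18122
  128:11448  129:10308  130:11467  131:1449  132:4928  133:4744  134:54  135:1774
Giant step factor: 14935^(-136) ≡ 4091 (mod 18289).
Scan 18092·4091^i mod 18289 for i = 0, 1, …:
  i=0: 18092   i=1: 17078   i=2: 2118   i=3: 14041
  i=4: 14271   i=5: 4173   i=6: 8106   i=7: 3689
  i=8: 3274   i=9: 6386     …   i=109: 896
  i=110: 7736
Match at i=110, j=49: a = 110·136 + 49 = 15009.

15009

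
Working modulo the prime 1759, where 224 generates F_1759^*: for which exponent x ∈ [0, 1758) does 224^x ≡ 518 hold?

648

Baby-step giant-step with m = ceil(sqrt(1758)) = 42.
Baby table (224^j mod 1759 for j=0..41):
  0:1  1:224  2:924  3:1173  4:661  5:308  6:391  7:1393
  8:689  9:1303  10:1637  11:816  12:1607  13:1132  14:272  15:1122
  16:1550  17:677  18:374  19:1103  20:812  21:711  22:954  23:857
  24:237  25:318  26:872  27:79  28:106  29:877  30:1199  31:1208
  32:1465  33:986  34:989  35:1661  36:915  37:916  38:1140  39:305
  40:1478  41:380
Giant step factor: 224^(-42) ≡ 248 (mod 1759).
Scan 518·248^i mod 1759 for i = 0, 1, …:
  i=0: 518   i=1: 57   i=2: 64   i=3: 41
  i=4: 1373   i=5: 1017   i=6: 679   i=7: 1287
  i=8: 797   i=9: 648     …   i=14: 498
  i=15: 374
Match at i=15, j=18: x = 15·42 + 18 = 648.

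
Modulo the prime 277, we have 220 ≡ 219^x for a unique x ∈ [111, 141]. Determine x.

Compute 219^111 mod 277 = 148, then multiply by 219 repeatedly:
  219^111=148  219^112=3  219^113=103  219^114=120  219^115=242
  219^116=91  219^117=262  219^118=39  219^119=231  219^120=175
  219^121=99  219^122=75  219^123=82  219^124=230  219^125=233
  219^126=59  219^127=179  219^128=144  219^129=235  219^130=220
Found 220 at exponent 130.

130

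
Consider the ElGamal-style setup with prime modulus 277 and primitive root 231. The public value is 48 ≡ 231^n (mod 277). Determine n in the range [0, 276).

188

Baby-step giant-step with m = ceil(sqrt(276)) = 17.
Baby table (231^j mod 277 for j=0..16):
  0:1  1:231  2:177  3:168  4:28  5:97  6:247  7:272
  8:230  9:223  10:268  11:137  12:69  13:150  14:25  15:235
  16:270
Giant step factor: 231^(-17) ≡ 197 (mod 277).
Scan 48·197^i mod 277 for i = 0, 1, …:
  i=0: 48   i=1: 38   i=2: 7   i=3: 271
  i=4: 203   i=5: 103   i=6: 70   i=7: 217
  i=8: 91   i=9: 199   i=10: 146   i=11: 231
Match at i=11, j=1: n = 11·17 + 1 = 188.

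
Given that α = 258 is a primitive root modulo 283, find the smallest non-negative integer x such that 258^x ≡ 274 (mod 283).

23

Baby-step giant-step with m = ceil(sqrt(282)) = 17.
Baby table (258^j mod 283 for j=0..16):
  0:1  1:258  2:59  3:223  4:85  5:139  6:204  7:277
  8:150  9:212  10:77  11:56  12:15  13:191  14:36  15:232
  16:143
Giant step factor: 258^(-17) ≡ 166 (mod 283).
Scan 274·166^i mod 283 for i = 0, 1, …:
  i=0: 274   i=1: 204
Match at i=1, j=6: x = 1·17 + 6 = 23.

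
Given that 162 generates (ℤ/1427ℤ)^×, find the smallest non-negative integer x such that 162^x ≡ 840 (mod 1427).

1022

Baby-step giant-step with m = ceil(sqrt(1426)) = 38.
Baby table (162^j mod 1427 for j=0..37):
  0:1  1:162  2:558  3:495  4:278  5:799  6:1008  7:618
  8:226  9:937  10:532  11:564  12:40  13:772  14:915  15:1249
  16:1131  17:566  18:364  19:461  20:478  21:378  22:1302  23:1155
  24:173  25:913  26:925  27:15  28:1003  29:1235  30:290  31:1316
  32:569  33:850  34:708  35:536  36:1212  37:845
Giant step factor: 162^(-38) ≡ 1413 (mod 1427).
Scan 840·1413^i mod 1427 for i = 0, 1, …:
  i=0: 840   i=1: 1083   i=2: 535   i=3: 1072
  i=4: 689   i=5: 343   i=6: 906   i=7: 159
  i=8: 628   i=9: 1197     …   i=25: 561
  i=26: 708
Match at i=26, j=34: x = 26·38 + 34 = 1022.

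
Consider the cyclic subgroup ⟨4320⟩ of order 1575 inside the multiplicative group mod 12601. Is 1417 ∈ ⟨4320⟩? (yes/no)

yes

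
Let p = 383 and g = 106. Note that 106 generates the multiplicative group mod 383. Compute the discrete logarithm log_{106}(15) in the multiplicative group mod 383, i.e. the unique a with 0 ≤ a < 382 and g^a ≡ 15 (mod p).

77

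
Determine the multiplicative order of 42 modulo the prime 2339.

1169

The order of 42 must divide p − 1 = 2338 = 2 · 7 · 167.
Divisors: 1, 2, 7, 14, 167, 334, 1169, 2338.
Check each in increasing order: 42^1 ≡ 42;  42^2 ≡ 1764;  42^7 ≡ 1431;  42^14 ≡ 1136;  42^167 ≡ 1143;  42^334 ≡ 1287;  42^1169 ≡ 1.
Smallest exponent giving 1 is 1169.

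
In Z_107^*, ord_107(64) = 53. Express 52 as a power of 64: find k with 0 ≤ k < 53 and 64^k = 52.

Baby-step giant-step with m = ceil(sqrt(53)) = 8.
Baby table (64^j mod 107 for j=0..7):
  0:1  1:64  2:30  3:101  4:44  5:34  6:36  7:57
Giant step factor: 64^(-8) ≡ 75 (mod 107).
Scan 52·75^i mod 107 for i = 0, 1, …:
  i=0: 52   i=1: 48   i=2: 69   i=3: 39
  i=4: 36
Match at i=4, j=6: k = 4·8 + 6 = 38.

38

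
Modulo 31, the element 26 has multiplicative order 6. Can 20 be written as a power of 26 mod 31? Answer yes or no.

20 ∈ ⟨26⟩ iff 20^6 ≡ 1 (mod 31), since |⟨26⟩| = 6.
20^6 mod 31 = 4.
Since 4 ≠ 1, 20 does not lie in the subgroup.

no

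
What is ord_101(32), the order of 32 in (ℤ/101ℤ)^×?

The order of 32 must divide p − 1 = 100 = 2^2 · 5^2.
Divisors: 1, 2, 4, 5, 10, 20, 25, 50, 100.
Check each in increasing order: 32^1 ≡ 32;  32^2 ≡ 14;  32^4 ≡ 95;  32^5 ≡ 10;  32^10 ≡ 100;  32^20 ≡ 1.
Smallest exponent giving 1 is 20.

20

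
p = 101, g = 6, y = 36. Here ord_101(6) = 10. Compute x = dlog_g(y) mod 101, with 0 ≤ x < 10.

2

Successive powers of 6 modulo 101:
  6^0=1  6^1=6  6^2=36
So 6^2 ≡ 36 (mod 101), giving x = 2.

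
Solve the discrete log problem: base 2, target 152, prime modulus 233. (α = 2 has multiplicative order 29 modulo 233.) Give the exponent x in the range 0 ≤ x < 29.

21

Successive powers of 2 modulo 233:
  2^0=1  2^1=2  2^2=4  2^3=8  2^4=16  2^5=32
  2^6=64  2^7=128  2^8=23  2^9=46  2^10=92  2^11=184
  2^12=135  2^13=37  2^14=74  2^15=148  2^16=63  2^17=126
  2^18=19  2^19=38  2^20=76  2^21=152
So 2^21 ≡ 152 (mod 233), giving x = 21.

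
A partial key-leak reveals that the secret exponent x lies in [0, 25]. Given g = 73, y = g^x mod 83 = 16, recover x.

6

Compute 73^0 mod 83 = 1, then multiply by 73 repeatedly:
  73^0=1  73^1=73  73^2=17  73^3=79  73^4=40
  73^5=15  73^6=16
Found 16 at exponent 6.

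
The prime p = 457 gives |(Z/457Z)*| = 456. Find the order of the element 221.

456

The order of 221 must divide p − 1 = 456 = 2^3 · 3 · 19.
Divisors: 1, 2, 3, 4, 6, 8, 12, 19, 24, 38, 57, 76, 114, 152, 228, 456.
Check each in increasing order: 221^1 ≡ 221;  221^2 ≡ 399;  221^3 ≡ 435;  221^4 ≡ 165;  221^6 ≡ 27;  221^8 ≡ 262;  221^12 ≡ 272;  221^19 ≡ 217;  221^24 ≡ 407;  221^38 ≡ 18;  221^57 ≡ 250;  221^76 ≡ 324;  221^114 ≡ 348;  221^152 ≡ 323;  221^228 ≡ 456;  221^456 ≡ 1.
Smallest exponent giving 1 is 456.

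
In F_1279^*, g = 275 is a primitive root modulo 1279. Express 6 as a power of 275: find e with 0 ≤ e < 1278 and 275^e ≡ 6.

1165

Baby-step giant-step with m = ceil(sqrt(1278)) = 36.
Baby table (275^j mod 1279 for j=0..35):
  0:1  1:275  2:164  3:335  4:37  5:1222  6:952  7:884
  8:90  9:449  10:691  11:733  12:772  13:1265  14:1266  15:262
  16:426  17:761  18:798  19:741  20:414  21:19  22:109  23:558
  24:1249  25:703  26:196  27:182  28:169  29:431  30:857  31:339
  32:1137  33:599  34:1013  35:1032
Giant step factor: 275^(-36) ≡ 899 (mod 1279).
Scan 6·899^i mod 1279 for i = 0, 1, …:
  i=0: 6   i=1: 278   i=2: 517   i=3: 506
  i=4: 849   i=5: 967   i=6: 892   i=7: 1254
  i=8: 547   i=9: 617     …   i=31: 653
  i=32: 1265
Match at i=32, j=13: e = 32·36 + 13 = 1165.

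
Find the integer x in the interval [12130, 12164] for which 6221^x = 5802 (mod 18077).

12156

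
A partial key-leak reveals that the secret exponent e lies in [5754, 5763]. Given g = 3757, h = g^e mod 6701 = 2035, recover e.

5757

Compute 3757^5754 mod 6701 = 514, then multiply by 3757 repeatedly:
  3757^5754=514  3757^5755=1210  3757^5756=2692  3757^5757=2035
Found 2035 at exponent 5757.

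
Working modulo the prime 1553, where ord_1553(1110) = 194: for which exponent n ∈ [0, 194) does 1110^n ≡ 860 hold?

191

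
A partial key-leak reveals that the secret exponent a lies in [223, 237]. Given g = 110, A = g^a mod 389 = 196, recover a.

Compute 110^223 mod 389 = 48, then multiply by 110 repeatedly:
  110^223=48  110^224=223  110^225=23  110^226=196
Found 196 at exponent 226.

226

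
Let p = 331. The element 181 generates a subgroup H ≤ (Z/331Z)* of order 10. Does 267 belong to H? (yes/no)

yes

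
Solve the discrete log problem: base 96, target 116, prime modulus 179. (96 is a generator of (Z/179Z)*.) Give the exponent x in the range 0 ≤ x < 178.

94

Baby-step giant-step with m = ceil(sqrt(178)) = 14.
Baby table (96^j mod 179 for j=0..13):
  0:1  1:96  2:87  3:118  4:51  5:63  6:141  7:111
  8:95  9:170  10:31  11:112  12:12  13:78
Giant step factor: 96^(-14) ≡ 173 (mod 179).
Scan 116·173^i mod 179 for i = 0, 1, …:
  i=0: 116   i=1: 20   i=2: 59   i=3: 4
  i=4: 155   i=5: 144   i=6: 31
Match at i=6, j=10: x = 6·14 + 10 = 94.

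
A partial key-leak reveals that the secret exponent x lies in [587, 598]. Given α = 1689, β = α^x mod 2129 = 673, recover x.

Compute 1689^587 mod 2129 = 1875, then multiply by 1689 repeatedly:
  1689^587=1875  1689^588=1052  1689^589=1242  1689^590=673
Found 673 at exponent 590.

590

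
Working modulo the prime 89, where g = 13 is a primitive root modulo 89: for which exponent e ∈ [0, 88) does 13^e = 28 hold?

Baby-step giant-step with m = ceil(sqrt(88)) = 10.
Baby table (13^j mod 89 for j=0..9):
  0:1  1:13  2:80  3:61  4:81  5:74  6:72  7:46
  8:64  9:31
Giant step factor: 13^(-10) ≡ 36 (mod 89).
Scan 28·36^i mod 89 for i = 0, 1, …:
  i=0: 28   i=1: 29   i=2: 65   i=3: 26
  i=4: 46
Match at i=4, j=7: e = 4·10 + 7 = 47.

47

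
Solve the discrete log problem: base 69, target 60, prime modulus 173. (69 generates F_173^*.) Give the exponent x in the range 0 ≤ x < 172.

60

Baby-step giant-step with m = ceil(sqrt(172)) = 14.
Baby table (69^j mod 173 for j=0..13):
  0:1  1:69  2:90  3:155  4:142  5:110  6:151  7:39
  8:96  9:50  10:163  11:2  12:138  13:7
Giant step factor: 69^(-14) ≡ 24 (mod 173).
Scan 60·24^i mod 173 for i = 0, 1, …:
  i=0: 60   i=1: 56   i=2: 133   i=3: 78
  i=4: 142
Match at i=4, j=4: x = 4·14 + 4 = 60.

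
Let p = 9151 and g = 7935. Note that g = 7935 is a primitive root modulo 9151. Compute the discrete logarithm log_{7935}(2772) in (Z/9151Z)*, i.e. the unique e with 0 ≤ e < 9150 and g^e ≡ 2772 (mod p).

Baby-step giant-step with m = ceil(sqrt(9150)) = 96.
Baby table (7935^j mod 9151 for j=0..95):
  0:1  1:7935  2:5345  3:6841  4:8754  5:6900  6:1067  7:1970
  8:2042  9:6000  10:6498  11:4896  12:3765  13:6411  14:876  15:5451
  16:6059  17:7962  18:9117  19:4740  20:1290  21:5332  22:4347  23:3326
  24:326  25:6228  26:3780  27:6473  28:7843  29:7405  30:104  31:1650
  32:6820  33:6837  34:4467  35:3822  36:1156  37:3558  38:1895  39:1732
  40:7769  41:5879  42:7218  43:7872  44:8745  45:8693  46:7868  47:4458
  48:5615  49:7957  50:6046  51:5468  52:3689  53:7317  54:6451  55:7142
  56:8778  57:5169  58:1233  59:1436  60:1665  61:6882  62:4653  63:6421
  64:7018  65:3995  66:1261  67:3992  68:4909  69:6259  70:2688  71:7450
  72:290  73:4249  74:3531  75:7274  76:3833  77:6082  78:7447  79:3938
  80:6516  81:1310  82:8465  83:1435  84:2881  85:1537  86:6963  87:6818
  88:118  89:2928  90:8442  91:1950  92:8060  93:8912  94:6943  95:3685
Giant step factor: 7935^(-96) ≡ 450 (mod 9151).
Scan 2772·450^i mod 9151 for i = 0, 1, …:
  i=0: 2772   i=1: 2864   i=2: 7660   i=3: 6224
  i=4: 594   i=5: 1921   i=6: 4256   i=7: 2641
  i=8: 7971   i=9: 8909     …   i=39: 4281
  i=40: 4740
Match at i=40, j=19: e = 40·96 + 19 = 3859.

3859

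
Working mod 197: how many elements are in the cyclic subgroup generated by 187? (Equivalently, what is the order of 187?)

49

The order of 187 must divide p − 1 = 196 = 2^2 · 7^2.
Divisors: 1, 2, 4, 7, 14, 28, 49, 98, 196.
Check each in increasing order: 187^1 ≡ 187;  187^2 ≡ 100;  187^4 ≡ 150;  187^7 ≡ 114;  187^14 ≡ 191;  187^28 ≡ 36;  187^49 ≡ 1.
Smallest exponent giving 1 is 49.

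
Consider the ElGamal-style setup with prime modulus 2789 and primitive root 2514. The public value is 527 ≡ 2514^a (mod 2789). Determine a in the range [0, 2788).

869

Baby-step giant-step with m = ceil(sqrt(2788)) = 53.
Baby table (2514^j mod 2789 for j=0..52):
  0:1  1:2514  2:322  3:698  4:491  5:1636  6:1918  7:2460
  8:1227  9:44  10:1845  11:223  12:33  13:2081  14:2259  15:722
  16:2258  17:997  18:1936  19:299  20:1445  21:1452  22:2316  23:1781
  24:1089  25:1737  26:2033  27:1514  28:2000  29:2222  30:2530  31:1500
  32:272  33:503  34:1125  35:204  36:2469  37:1541  38:153  39:2549
  40:1853  41:812  42:2609  43:2087  44:609  45:2654  46:868  47:1154
  48:596  49:651  50:2260  51:447  52:2580
Giant step factor: 2514^(-53) ≡ 594 (mod 2789).
Scan 527·594^i mod 2789 for i = 0, 1, …:
  i=0: 527   i=1: 670   i=2: 1942   i=3: 1691
  i=4: 414   i=5: 484   i=6: 229   i=7: 2154
  i=8: 2114   i=9: 666     …   i=15: 1242
  i=16: 1452
Match at i=16, j=21: a = 16·53 + 21 = 869.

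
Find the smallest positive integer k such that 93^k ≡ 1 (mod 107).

The order of 93 must divide p − 1 = 106 = 2 · 53.
Divisors: 1, 2, 53, 106.
Check each in increasing order: 93^1 ≡ 93;  93^2 ≡ 89;  93^53 ≡ 106;  93^106 ≡ 1.
Smallest exponent giving 1 is 106.

106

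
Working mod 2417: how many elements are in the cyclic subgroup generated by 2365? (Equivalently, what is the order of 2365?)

1208

The order of 2365 must divide p − 1 = 2416 = 2^4 · 151.
Divisors: 1, 2, 4, 8, 16, 151, 302, 604, 1208, 2416.
Check each in increasing order: 2365^1 ≡ 2365;  2365^2 ≡ 287;  2365^4 ≡ 191;  2365^8 ≡ 226;  2365^16 ≡ 319;  2365^151 ≡ 2072;  2365^302 ≡ 592;  2365^604 ≡ 2416;  2365^1208 ≡ 1.
Smallest exponent giving 1 is 1208.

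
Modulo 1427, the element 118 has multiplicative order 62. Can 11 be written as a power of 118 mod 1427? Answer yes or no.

11 ∈ ⟨118⟩ iff 11^62 ≡ 1 (mod 1427), since |⟨118⟩| = 62.
11^62 mod 1427 = 1230.
Since 1230 ≠ 1, 11 does not lie in the subgroup.

no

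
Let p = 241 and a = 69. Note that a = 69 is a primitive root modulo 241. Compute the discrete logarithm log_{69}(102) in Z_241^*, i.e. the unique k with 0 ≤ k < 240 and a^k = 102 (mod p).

237

Baby-step giant-step with m = ceil(sqrt(240)) = 16.
Baby table (69^j mod 241 for j=0..15):
  0:1  1:69  2:182  3:26  4:107  5:153  6:194  7:131
  8:122  9:224  10:32  11:39  12:40  13:109  14:50  15:76
Giant step factor: 69^(-16) ≡ 54 (mod 241).
Scan 102·54^i mod 241 for i = 0, 1, …:
  i=0: 102   i=1: 206   i=2: 38   i=3: 124
  i=4: 189   i=5: 84   i=6: 198   i=7: 88
  i=8: 173   i=9: 184     …   i=13: 185
  i=14: 109
Match at i=14, j=13: k = 14·16 + 13 = 237.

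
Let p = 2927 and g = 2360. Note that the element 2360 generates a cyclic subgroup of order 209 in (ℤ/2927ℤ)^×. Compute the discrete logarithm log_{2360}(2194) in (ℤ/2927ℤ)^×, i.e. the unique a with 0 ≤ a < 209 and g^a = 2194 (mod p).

28

Baby-step giant-step with m = ceil(sqrt(209)) = 15.
Baby table (2360^j mod 2927 for j=0..14):
  0:1  1:2360  2:2446  3:516  4:128  5:599  6:2826  7:1654
  8:1749  9:570  10:1707  11:968  12:1420  13:2712  14:1898
Giant step factor: 2360^(-15) ≡ 172 (mod 2927).
Scan 2194·172^i mod 2927 for i = 0, 1, …:
  i=0: 2194   i=1: 2712
Match at i=1, j=13: a = 1·15 + 13 = 28.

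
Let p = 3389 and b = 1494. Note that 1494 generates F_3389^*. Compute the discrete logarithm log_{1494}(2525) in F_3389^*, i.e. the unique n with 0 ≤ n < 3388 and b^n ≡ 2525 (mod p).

2892

Baby-step giant-step with m = ceil(sqrt(3388)) = 59.
Baby table (1494^j mod 3389 for j=0..58):
  0:1  1:1494  2:2074  3:1010  4:835  5:338  6:11  7:2878
  8:2480  9:943  10:2407  11:329  12:121  13:1157  14:168  15:206
  16:2754  17:230  18:1331  19:2560  20:1848  21:2266  22:3182  23:2530
  24:1085  25:1048  26:3383  27:1203  28:1112  29:718  30:1768  31:1361
  32:3323  33:3066  34:2065  35:1120  36:2503  37:1415  38:2663  39:3225
  40:2381  41:2153  42:421  43:2009  44:2181  45:1585  46:2468  47:3349
  48:1242  49:1765  50:268  51:490  52:36  53:2949  54:106  55:2470
  56:2948  57:2001  58:396
Giant step factor: 1494^(-59) ≡ 2373 (mod 3389).
Scan 2525·2373^i mod 3389 for i = 0, 1, …:
  i=0: 2525   i=1: 73   i=2: 390   i=3: 273
  i=4: 530   i=5: 371   i=6: 2632   i=7: 3198
  i=8: 883   i=9: 957     …   i=48: 1166
  i=49: 1494
Match at i=49, j=1: n = 49·59 + 1 = 2892.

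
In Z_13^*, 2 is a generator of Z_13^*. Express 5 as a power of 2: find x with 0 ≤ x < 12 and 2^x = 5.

Successive powers of 2 modulo 13:
  2^0=1  2^1=2  2^2=4  2^3=8  2^4=3  2^5=6
  2^6=12  2^7=11  2^8=9  2^9=5
So 2^9 ≡ 5 (mod 13), giving x = 9.

9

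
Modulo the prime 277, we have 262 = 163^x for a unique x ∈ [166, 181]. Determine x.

Compute 163^166 mod 277 = 121, then multiply by 163 repeatedly:
  163^166=121  163^167=56  163^168=264  163^169=97  163^170=22
  163^171=262
Found 262 at exponent 171.

171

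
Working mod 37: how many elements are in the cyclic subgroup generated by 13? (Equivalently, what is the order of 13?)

The order of 13 must divide p − 1 = 36 = 2^2 · 3^2.
Divisors: 1, 2, 3, 4, 6, 9, 12, 18, 36.
Check each in increasing order: 13^1 ≡ 13;  13^2 ≡ 21;  13^3 ≡ 14;  13^4 ≡ 34;  13^6 ≡ 11;  13^9 ≡ 6;  13^12 ≡ 10;  13^18 ≡ 36;  13^36 ≡ 1.
Smallest exponent giving 1 is 36.

36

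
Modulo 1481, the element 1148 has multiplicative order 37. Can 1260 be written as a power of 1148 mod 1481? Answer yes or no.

yes

1260 ∈ ⟨1148⟩ iff 1260^37 ≡ 1 (mod 1481), since |⟨1148⟩| = 37.
1260^37 mod 1481 = 1.
Since 1 = 1, 1260 lies in the subgroup.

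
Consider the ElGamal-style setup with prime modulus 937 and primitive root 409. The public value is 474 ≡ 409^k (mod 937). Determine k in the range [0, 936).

Baby-step giant-step with m = ceil(sqrt(936)) = 31.
Baby table (409^j mod 937 for j=0..30):
  0:1  1:409  2:495  3:63  4:468  5:264  6:221  7:437
  8:703  9:805  10:358  11:250  12:117  13:66  14:758  15:812
  16:410  17:904  18:558  19:531  20:732  21:485  22:658  23:203
  24:571  25:226  26:608  27:367  28:183  29:824  30:633
Giant step factor: 409^(-31) ≡ 697 (mod 937).
Scan 474·697^i mod 937 for i = 0, 1, …:
  i=0: 474   i=1: 554   i=2: 94   i=3: 865
  i=4: 414   i=5: 899   i=6: 687   i=7: 32
  i=8: 753   i=9: 121     …   i=20: 520
  i=21: 758
Match at i=21, j=14: k = 21·31 + 14 = 665.

665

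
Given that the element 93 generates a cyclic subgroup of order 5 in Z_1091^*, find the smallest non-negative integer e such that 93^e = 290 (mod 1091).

3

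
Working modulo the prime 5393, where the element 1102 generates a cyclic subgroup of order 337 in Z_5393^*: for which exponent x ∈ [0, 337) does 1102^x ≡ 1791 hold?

Baby-step giant-step with m = ceil(sqrt(337)) = 19.
Baby table (1102^j mod 5393 for j=0..18):
  0:1  1:1102  2:979  3:258  4:3880  5:4504  6:1848  7:3335
  8:2537  9:2200  10:2943  11:1993  12:1335  13:4274  14:1859  15:4671
  16:2520  17:5038  18:2479
Giant step factor: 1102^(-19) ≡ 4931 (mod 5393).
Scan 1791·4931^i mod 5393 for i = 0, 1, …:
  i=0: 1791   i=1: 3080   i=2: 792   i=3: 820
  i=4: 4063   i=5: 5051   i=6: 1607   i=7: 1800
  i=8: 4315   i=9: 1880   i=10: 5106   i=11: 3162
  i=12: 659   i=13: 2943
Match at i=13, j=10: x = 13·19 + 10 = 257.

257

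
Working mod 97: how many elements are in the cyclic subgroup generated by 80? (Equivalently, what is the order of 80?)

96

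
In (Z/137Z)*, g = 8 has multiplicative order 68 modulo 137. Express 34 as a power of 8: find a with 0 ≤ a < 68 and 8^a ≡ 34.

56

Baby-step giant-step with m = ceil(sqrt(68)) = 9.
Baby table (8^j mod 137 for j=0..8):
  0:1  1:8  2:64  3:101  4:123  5:25  6:63  7:93
  8:59
Giant step factor: 8^(-9) ≡ 9 (mod 137).
Scan 34·9^i mod 137 for i = 0, 1, …:
  i=0: 34   i=1: 32   i=2: 14   i=3: 126
  i=4: 38   i=5: 68   i=6: 64
Match at i=6, j=2: a = 6·9 + 2 = 56.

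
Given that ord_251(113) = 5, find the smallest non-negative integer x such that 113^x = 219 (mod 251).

Successive powers of 113 modulo 251:
  113^0=1  113^1=113  113^2=219
So 113^2 ≡ 219 (mod 251), giving x = 2.

2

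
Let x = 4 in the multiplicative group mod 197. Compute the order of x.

98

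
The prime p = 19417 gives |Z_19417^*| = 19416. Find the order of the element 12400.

19416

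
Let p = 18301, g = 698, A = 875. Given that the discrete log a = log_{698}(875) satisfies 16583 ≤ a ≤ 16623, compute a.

16599

Compute 698^16583 mod 18301 = 16648, then multiply by 698 repeatedly:
  698^16583=16648  698^16584=17470  698^16585=5594  698^16586=6499  698^16587=15955
  698^16588=9582  698^16589=8371  698^16590=4939  698^16591=6834  698^16592=11872
  698^16593=14604  698^16594=18236  698^16595=9533  698^16596=10771  698^16597=14748
  698^16598=8942  698^16599=875
Found 875 at exponent 16599.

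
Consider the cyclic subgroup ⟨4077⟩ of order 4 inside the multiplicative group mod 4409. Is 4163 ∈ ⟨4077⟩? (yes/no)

no

4163 ∈ ⟨4077⟩ iff 4163^4 ≡ 1 (mod 4409), since |⟨4077⟩| = 4.
4163^4 mod 4409 = 312.
Since 312 ≠ 1, 4163 does not lie in the subgroup.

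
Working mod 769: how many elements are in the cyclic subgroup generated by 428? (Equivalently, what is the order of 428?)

768

The order of 428 must divide p − 1 = 768 = 2^8 · 3.
Divisors: 1, 2, 3, 4, 6, 8, 12, 16, 24, 32, 48, 64, 96, 128, 192, 256, 384, 768.
Check each in increasing order: 428^1 ≡ 428;  428^2 ≡ 162;  428^3 ≡ 126;  428^4 ≡ 98;  428^6 ≡ 496;  428^8 ≡ 376;  428^12 ≡ 705;  428^16 ≡ 649;  428^24 ≡ 251;  428^32 ≡ 558;  428^48 ≡ 712;  428^64 ≡ 688;  428^96 ≡ 173;  428^128 ≡ 409;  428^192 ≡ 707;  428^256 ≡ 408;  428^384 ≡ 768;  428^768 ≡ 1.
Smallest exponent giving 1 is 768.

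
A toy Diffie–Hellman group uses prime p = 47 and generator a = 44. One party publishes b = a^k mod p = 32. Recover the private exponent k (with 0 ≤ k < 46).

16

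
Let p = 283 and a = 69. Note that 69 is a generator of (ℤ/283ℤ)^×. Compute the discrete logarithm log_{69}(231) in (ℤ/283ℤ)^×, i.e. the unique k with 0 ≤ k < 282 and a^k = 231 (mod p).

Baby-step giant-step with m = ceil(sqrt(282)) = 17.
Baby table (69^j mod 283 for j=0..16):
  0:1  1:69  2:233  3:229  4:236  5:153  6:86  7:274
  8:228  9:167  10:203  11:140  12:38  13:75  14:81  15:212
  16:195
Giant step factor: 69^(-17) ≡ 68 (mod 283).
Scan 231·68^i mod 283 for i = 0, 1, …:
  i=0: 231   i=1: 143   i=2: 102   i=3: 144
  i=4: 170   i=5: 240   i=6: 189   i=7: 117
  i=8: 32   i=9: 195
Match at i=9, j=16: k = 9·17 + 16 = 169.

169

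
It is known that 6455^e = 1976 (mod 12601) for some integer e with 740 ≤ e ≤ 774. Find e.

768

Compute 6455^740 mod 12601 = 2536, then multiply by 6455 repeatedly:
  6455^740=2536  6455^741=1181  6455^742=12351  6455^743=11779  6455^744=11612
  6455^745=4712  6455^746=9747  6455^747=92  6455^748=1613  6455^749=3489
  6455^750=3508  6455^751=143  6455^752=3192  6455^753=1725  6455^754=8192
  6455^755=5564  6455^756=2770  6455^757=12132  6455^758=9446  6455^759=10292
  6455^760=2388  6455^761=3517  6455^762=7834  6455^763=657  6455^764=6999
  6455^765=3960  6455^766=6972  6455^767=6089  6455^768=1976
Found 1976 at exponent 768.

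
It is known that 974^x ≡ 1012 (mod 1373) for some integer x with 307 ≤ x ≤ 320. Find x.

Compute 974^307 mod 1373 = 1009, then multiply by 974 repeatedly:
  974^307=1009  974^308=1071  974^309=1047  974^310=1012
Found 1012 at exponent 310.

310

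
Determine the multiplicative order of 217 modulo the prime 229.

57

The order of 217 must divide p − 1 = 228 = 2^2 · 3 · 19.
Divisors: 1, 2, 3, 4, 6, 12, 19, 38, 57, 76, 114, 228.
Check each in increasing order: 217^1 ≡ 217;  217^2 ≡ 144;  217^3 ≡ 104;  217^4 ≡ 126;  217^6 ≡ 53;  217^12 ≡ 61;  217^19 ≡ 134;  217^38 ≡ 94;  217^57 ≡ 1.
Smallest exponent giving 1 is 57.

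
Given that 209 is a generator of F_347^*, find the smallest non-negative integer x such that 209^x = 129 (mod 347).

Baby-step giant-step with m = ceil(sqrt(346)) = 19.
Baby table (209^j mod 347 for j=0..18):
  0:1  1:209  2:306  3:106  4:293  5:165  6:132  7:175
  8:140  9:112  10:159  11:266  12:74  13:198  14:89  15:210
  16:168  17:65  18:52
Giant step factor: 209^(-19) ≡ 322 (mod 347).
Scan 129·322^i mod 347 for i = 0, 1, …:
  i=0: 129   i=1: 245   i=2: 121   i=3: 98
  i=4: 326   i=5: 178   i=6: 61   i=7: 210
Match at i=7, j=15: x = 7·19 + 15 = 148.

148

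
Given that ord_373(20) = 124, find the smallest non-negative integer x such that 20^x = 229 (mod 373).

30

Successive powers of 20 modulo 373:
  20^0=1  20^1=20  20^2=27  20^3=167  20^4=356  20^5=33
  20^6=287  20^7=145  20^8=289  20^9=185  20^10=343  20^11=146
  20^12=309  20^13=212  20^14=137  20^15=129  20^16=342  20^17=126
  20^18=282  20^19=45  20^20=154  20^21=96  20^22=55  20^23=354
  20^24=366  20^25=233  20^26=184  20^27=323  20^28=119  20^29=142
  20^30=229
So 20^30 ≡ 229 (mod 373), giving x = 30.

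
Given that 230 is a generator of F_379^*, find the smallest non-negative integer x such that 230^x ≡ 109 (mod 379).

199

Baby-step giant-step with m = ceil(sqrt(378)) = 20.
Baby table (230^j mod 379 for j=0..19):
  0:1  1:230  2:219  3:342  4:207  5:235  6:232  7:300
  8:22  9:133  10:270  11:323  12:6  13:243  14:177  15:157
  16:105  17:273  18:255  19:284
Giant step factor: 230^(-20) ≡ 290 (mod 379).
Scan 109·290^i mod 379 for i = 0, 1, …:
  i=0: 109   i=1: 153   i=2: 27   i=3: 250
  i=4: 111   i=5: 354   i=6: 330   i=7: 192
  i=8: 346   i=9: 284
Match at i=9, j=19: x = 9·20 + 19 = 199.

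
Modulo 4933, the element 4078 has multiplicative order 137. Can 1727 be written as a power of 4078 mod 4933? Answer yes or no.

no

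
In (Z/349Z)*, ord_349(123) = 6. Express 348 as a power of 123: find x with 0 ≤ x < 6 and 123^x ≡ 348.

Successive powers of 123 modulo 349:
  123^0=1  123^1=123  123^2=122  123^3=348
So 123^3 ≡ 348 (mod 349), giving x = 3.

3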